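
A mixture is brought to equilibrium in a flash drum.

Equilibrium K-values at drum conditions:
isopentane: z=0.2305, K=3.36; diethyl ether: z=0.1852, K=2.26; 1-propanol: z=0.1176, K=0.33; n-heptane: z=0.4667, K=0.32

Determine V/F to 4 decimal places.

V/F = 0.2907

Rachford–Rice: g(V/F) = Σ zᵢ(Kᵢ−1)/(1+V/F(Kᵢ−1)) = 0.
Feasibility: ΣzᵢKᵢ = 1.3812, Σzᵢ/Kᵢ = 1.9653 — both > 1, two phases present.
Newton–Raphson from V/F = 0.5:
  V/F = 0.5000: g = -0.20663, g' = -0.9956 → V/F = 0.2925
  V/F = 0.2925: g = -0.00176, g' = -1.0243 → V/F = 0.2907
Converged at V/F = 0.2907.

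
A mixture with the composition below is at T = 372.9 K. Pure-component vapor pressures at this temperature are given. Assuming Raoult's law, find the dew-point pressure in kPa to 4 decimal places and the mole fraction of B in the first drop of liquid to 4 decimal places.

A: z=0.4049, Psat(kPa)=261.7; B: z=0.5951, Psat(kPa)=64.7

Pdew = 93.0663 kPa, x_B = 0.8560

At the dew point ψ → 1, so Σzᵢ/Kᵢ = 1 with Kᵢ = Pᵢˢᵃᵗ/P ⇒ 1/P = Σzᵢ/Pᵢˢᵃᵗ.
1/P = 0.4049/261.7 + 0.5951/64.7 = 0.0107450 ⇒ P = 93.0663 kPa
xᵢ = zᵢP/Pᵢˢᵃᵗ ⇒ x_B = 0.5951·93.0663/64.7 = 0.8560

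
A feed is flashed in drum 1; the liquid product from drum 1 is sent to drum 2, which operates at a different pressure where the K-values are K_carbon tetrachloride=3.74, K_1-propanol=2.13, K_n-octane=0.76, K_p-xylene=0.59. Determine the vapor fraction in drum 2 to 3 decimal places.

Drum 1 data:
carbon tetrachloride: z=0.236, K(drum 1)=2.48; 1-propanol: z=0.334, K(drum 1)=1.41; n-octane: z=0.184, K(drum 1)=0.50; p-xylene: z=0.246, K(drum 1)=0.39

V/F (drum 2) = 0.834

Drum 1:
Material balance + equilibrium reduce to Σ zᵢ(Kᵢ−1)/(1+ψ₁(Kᵢ−1)) = 0.
Feasibility: ΣzᵢKᵢ = 1.244, Σzᵢ/Kᵢ = 1.331 — both > 1, two phases present.
Newton–Raphson from ψ₁ = 0.5:
  ψ₁ = 0.500: g = -0.0242, g' = -0.481 → ψ₁ = 0.450
  ψ₁ = 0.450: g = -0.0001, g' = -0.477 → ψ₁ = 0.449
Converged at ψ₁ = 0.449.
Drum-1 compositions:
  carbon tetrachloride: x = 0.142, y = 0.351
  1-propanol: x = 0.282, y = 0.398
  n-octane: x = 0.237, y = 0.119
  p-xylene: x = 0.339, y = 0.132
Drum-2 feed = drum-1 liquid: z₂ = (0.1417, 0.2820, 0.2373, 0.3389).
Drum 2:
Newton–Raphson from ψ₂ = 0.5:
  ψ₂ = 0.500: g = 0.1280, g' = -0.444 → ψ₂ = 0.788
  ψ₂ = 0.788: g = 0.0160, g' = -0.352 → ψ₂ = 0.833
  ψ₂ = 0.833: g = 0.0001, g' = -0.347 → ψ₂ = 0.834
Converged at ψ₂ = 0.834.
  carbon tetrachloride: x = 0.043, y = 0.161
  1-propanol: x = 0.145, y = 0.309
  n-octane: x = 0.297, y = 0.225
  p-xylene: x = 0.515, y = 0.304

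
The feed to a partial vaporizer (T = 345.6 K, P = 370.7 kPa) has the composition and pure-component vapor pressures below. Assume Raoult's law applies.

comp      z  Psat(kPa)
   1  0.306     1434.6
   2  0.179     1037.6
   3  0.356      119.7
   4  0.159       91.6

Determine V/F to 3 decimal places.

Raoult's law: Kᵢ = Pᵢˢᵃᵗ/P = Pᵢˢᵃᵗ/370.7.
  K_1 = 1434.6/370.7 = 3.86998, K_2 = 1037.6/370.7 = 2.79903, K_3 = 119.7/370.7 = 0.32290, K_4 = 91.6/370.7 = 0.24710
Rachford–Rice: g(V/F) = Σ zᵢ(Kᵢ−1)/(1+V/F(Kᵢ−1)) = 0.
g(0) = ΣzᵢKᵢ − 1 = 0.839 and g(1) = 1 − Σzᵢ/Kᵢ = -0.889, so a root lies in (0, 1).
Newton iteration, V/F⁰ = 0.5:
  V/F = 0.500: g = -0.0262, g' = -1.191 → V/F = 0.478
Converged at V/F = 0.478.

V/F = 0.478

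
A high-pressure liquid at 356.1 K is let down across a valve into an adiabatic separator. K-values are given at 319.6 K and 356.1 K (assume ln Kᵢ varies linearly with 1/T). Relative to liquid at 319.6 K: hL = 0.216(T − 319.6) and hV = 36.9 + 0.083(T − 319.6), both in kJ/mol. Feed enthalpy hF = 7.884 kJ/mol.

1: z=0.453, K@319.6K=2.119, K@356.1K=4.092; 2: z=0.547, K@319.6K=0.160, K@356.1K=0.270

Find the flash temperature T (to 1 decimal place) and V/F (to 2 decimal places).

Adiabatic flash: solve Rachford–Rice at each trial T, then check hF = ψ·hV(T) + (1−ψ)·hL(T).
  T = 319.6 K: K = (2.119, 0.160), RR gives ψ = 0.050, H_out = 1.862 kJ/mol
  T = 356.1 K: K = (4.092, 0.270), RR gives ψ = 0.444, H_out = 22.101 kJ/mol
  T = 337.9 K: K = (3.000, 0.211), RR gives ψ = 0.301, H_out = 14.314 kJ/mol
  T = 328.8 K: K = (2.536, 0.185), RR gives ψ = 0.199, H_out = 9.102 kJ/mol
  T = 324.2 K: K = (2.321, 0.172), RR gives ψ = 0.133, H_out = 5.822 kJ/mol
  T = 326.5 K: K = (2.427, 0.178), RR gives ψ = 0.168, H_out = 7.532 kJ/mol
Linear interpolation between T = 326.5 (H_out = 7.532) and T = 328.8 (H_out = 9.102) on hF = 7.884 gives T ≈ 327.0 K, at which ψ = 0.18.

T = 327.0 K, V/F = 0.18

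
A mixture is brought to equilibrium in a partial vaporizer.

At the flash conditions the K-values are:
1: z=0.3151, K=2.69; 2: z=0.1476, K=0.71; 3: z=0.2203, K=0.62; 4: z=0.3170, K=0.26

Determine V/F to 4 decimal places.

V/F = 0.1833

Rachford–Rice: g(V/F) = Σ zᵢ(Kᵢ−1)/(1+V/F(Kᵢ−1)) = 0.
Feasibility: ΣzᵢKᵢ = 1.1714, Σzᵢ/Kᵢ = 1.8996 — both > 1, two phases present.
Newton–Raphson from V/F = 0.5:
  V/F = 0.5000: g = -0.23713, g' = -0.7672 → V/F = 0.1909
  V/F = 0.1909: g = -0.00613, g' = -0.8007 → V/F = 0.1833
Converged at V/F = 0.1833.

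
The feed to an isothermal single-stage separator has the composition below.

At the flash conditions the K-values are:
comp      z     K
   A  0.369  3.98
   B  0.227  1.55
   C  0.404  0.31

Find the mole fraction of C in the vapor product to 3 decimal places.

Rachford–Rice: g(ψ) = Σ zᵢ(Kᵢ−1)/(1+ψ(Kᵢ−1)) = 0.
Feasibility: ΣzᵢKᵢ = 1.946, Σzᵢ/Kᵢ = 1.542 — both > 1, two phases present.
Iterate (Newton) starting at ψ = 0.6:
  ψ = 0.600: g = 0.0126, g' = -1.021 → ψ = 0.612
Converged at ψ = 0.612.
Compositions from xᵢ = zᵢ/(1+ψ(Kᵢ−1)), yᵢ = Kᵢxᵢ:
  A: x = 0.131, y = 0.520
  B: x = 0.170, y = 0.263
  C: x = 0.700, y = 0.217

y_C = 0.217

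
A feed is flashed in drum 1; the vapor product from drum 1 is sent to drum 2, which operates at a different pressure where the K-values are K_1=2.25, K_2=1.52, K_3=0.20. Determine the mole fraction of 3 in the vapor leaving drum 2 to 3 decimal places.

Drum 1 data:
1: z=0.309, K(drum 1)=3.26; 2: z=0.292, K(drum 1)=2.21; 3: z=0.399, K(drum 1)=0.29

Drum 1:
Let ψ₁ = V/F and solve Σ zᵢ(Kᵢ−1)/(1+ψ₁(Kᵢ−1)) = 0.
g(0) = ΣzᵢKᵢ − 1 = 0.768 and g(1) = 1 − Σzᵢ/Kᵢ = -0.603, so a root lies in (0, 1).
Newton iteration, ψ₁⁰ = 0.5:
  ψ₁ = 0.500: g = 0.1088, g' = -0.997 → ψ₁ = 0.609
  ψ₁ = 0.609: g = -0.0019, g' = -1.046 → ψ₁ = 0.607
Converged at ψ₁ = 0.607.
Drum-1 compositions:
  1: x = 0.130, y = 0.425
  2: x = 0.168, y = 0.372
  3: x = 0.701, y = 0.203
Drum-2 feed = drum-1 vapor: z₂ = (0.4246, 0.3720, 0.2034).
Drum 2:
Newton–Raphson from ψ₂ = 0.5:
  ψ₂ = 0.500: g = 0.2089, g' = -0.676 → ψ₂ = 0.809
  ψ₂ = 0.809: g = -0.0611, g' = -1.259 → ψ₂ = 0.760
  ψ₂ = 0.760: g = -0.0047, g' = -1.075 → ψ₂ = 0.756
Converged at ψ₂ = 0.756.
  1: x = 0.218, y = 0.491
  2: x = 0.267, y = 0.406
  3: x = 0.515, y = 0.103

y_3 (drum 2) = 0.103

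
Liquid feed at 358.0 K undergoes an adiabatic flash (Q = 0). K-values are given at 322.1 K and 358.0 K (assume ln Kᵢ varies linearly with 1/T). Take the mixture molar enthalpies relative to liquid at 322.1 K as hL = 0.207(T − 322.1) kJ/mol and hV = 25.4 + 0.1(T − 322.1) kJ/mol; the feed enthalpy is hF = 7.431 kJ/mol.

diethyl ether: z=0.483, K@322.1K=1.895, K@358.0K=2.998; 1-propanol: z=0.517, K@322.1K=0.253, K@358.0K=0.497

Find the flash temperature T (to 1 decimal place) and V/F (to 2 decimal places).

Adiabatic flash: solve Rachford–Rice at each trial T, then check hF = ψ·hV(T) + (1−ψ)·hL(T).
  T = 322.1 K: K = (1.895, 0.253), RR gives ψ = 0.069, H_out = 1.751 kJ/mol
  T = 358.0 K: K = (2.998, 0.497), RR gives ψ = 0.701, H_out = 22.554 kJ/mol
  T = 340.1 K: K = (2.414, 0.361), RR gives ψ = 0.391, H_out = 12.896 kJ/mol
  T = 331.1 K: K = (2.146, 0.304), RR gives ψ = 0.243, H_out = 7.792 kJ/mol
  T = 326.6 K: K = (2.018, 0.278), RR gives ψ = 0.161, H_out = 4.940 kJ/mol
  T = 328.9 K: K = (2.083, 0.291), RR gives ψ = 0.204, H_out = 6.432 kJ/mol
Linear interpolation between T = 328.9 (H_out = 6.432) and T = 331.1 (H_out = 7.792) on hF = 7.431 gives T ≈ 330.5 K, at which ψ = 0.23.

T = 330.5 K, V/F = 0.23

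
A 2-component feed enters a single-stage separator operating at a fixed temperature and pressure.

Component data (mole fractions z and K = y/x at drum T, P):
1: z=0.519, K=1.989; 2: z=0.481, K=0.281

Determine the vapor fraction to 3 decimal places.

Binary case is linear: z₁(K₁−1)(1+ψ(K₂−1)) + z₂(K₂−1)(1+ψ(K₁−1)) = 0
⇒ ψ = [z₁(K₁−1)+z₂(K₂−1)] / [−(K₁−1)(K₂−1)] = 0.1675/0.7111 = 0.235

ψ = 0.235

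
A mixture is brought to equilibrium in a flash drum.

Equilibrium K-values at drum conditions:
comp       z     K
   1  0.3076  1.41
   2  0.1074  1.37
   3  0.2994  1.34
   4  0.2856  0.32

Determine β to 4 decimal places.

Iterate (Newton) starting at β = 0.5:
  β = 0.5000: g = -0.06905, g' = -0.3745 → β = 0.3156
  β = 0.3156: g = -0.00810, g' = -0.2947 → β = 0.2881
  β = 0.2881: g = -0.00012, g' = -0.2863 → β = 0.2877
Converged at β = 0.2877.

β = 0.2877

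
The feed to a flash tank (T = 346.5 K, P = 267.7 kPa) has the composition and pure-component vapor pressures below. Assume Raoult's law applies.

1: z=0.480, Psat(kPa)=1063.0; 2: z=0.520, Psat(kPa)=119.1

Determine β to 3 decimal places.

Raoult's law: Kᵢ = Pᵢˢᵃᵗ/P = Pᵢˢᵃᵗ/267.7.
  K_1 = 1063.0/267.7 = 3.97086, K_2 = 119.1/267.7 = 0.44490
Rachford–Rice: g(β) = Σ zᵢ(Kᵢ−1)/(1+β(Kᵢ−1)) = 0.
Feasibility: ΣzᵢKᵢ = 2.137, Σzᵢ/Kᵢ = 1.290 — both > 1, two phases present.
Newton–Raphson from β = 0.31:
  β = 0.310: g = 0.3937, g' = -1.382 → β = 0.595
  β = 0.595: g = 0.0843, g' = -0.910 → β = 0.688
  β = 0.688: g = 0.0019, g' = -0.877 → β = 0.690
Converged at β = 0.690.

β = 0.690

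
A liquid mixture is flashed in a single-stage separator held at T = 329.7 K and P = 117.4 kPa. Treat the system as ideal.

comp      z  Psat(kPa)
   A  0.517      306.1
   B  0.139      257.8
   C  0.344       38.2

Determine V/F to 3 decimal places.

Raoult's law: Kᵢ = Pᵢˢᵃᵗ/P = Pᵢˢᵃᵗ/117.4.
  K_A = 306.1/117.4 = 2.60733, K_B = 257.8/117.4 = 2.19591, K_C = 38.2/117.4 = 0.32538
Rachford–Rice: g(V/F) = Σ zᵢ(Kᵢ−1)/(1+V/F(Kᵢ−1)) = 0.
Check two-phase: ΣzᵢKᵢ = 1.765 > 1 and Σzᵢ/Kᵢ = 1.319 > 1, so g(0) = 0.765 > 0 and g(1) = -0.319 < 0.
Newton iteration, V/F⁰ = 0.5:
  V/F = 0.500: g = 0.2146, g' = -0.845 → V/F = 0.754
  V/F = 0.754: g = -0.0092, g' = -0.976 → V/F = 0.745
  V/F = 0.745: g = -0.0001, g' = -0.964 → V/F = 0.744
Converged at V/F = 0.744.

V/F = 0.744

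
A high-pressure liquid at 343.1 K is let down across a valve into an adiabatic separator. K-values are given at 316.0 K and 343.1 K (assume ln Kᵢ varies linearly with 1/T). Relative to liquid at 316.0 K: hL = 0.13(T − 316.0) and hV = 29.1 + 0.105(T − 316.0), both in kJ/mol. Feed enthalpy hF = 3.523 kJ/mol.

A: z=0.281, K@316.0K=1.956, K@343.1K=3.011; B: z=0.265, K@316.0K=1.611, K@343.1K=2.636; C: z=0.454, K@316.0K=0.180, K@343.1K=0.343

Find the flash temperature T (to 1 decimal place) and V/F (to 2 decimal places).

Adiabatic flash: solve Rachford–Rice at each trial T, then check hF = ψ·hV(T) + (1−ψ)·hL(T).
  T = 316.0 K: K = (1.956, 1.611, 0.180), RR gives ψ = 0.088, H_out = 2.570 kJ/mol
  T = 343.1 K: K = (3.011, 2.636, 0.343), RR gives ψ = 0.581, H_out = 20.050 kJ/mol
  T = 329.6 K: K = (2.450, 2.084, 0.252), RR gives ψ = 0.371, H_out = 12.433 kJ/mol
  T = 322.8 K: K = (2.194, 1.837, 0.214), RR gives ψ = 0.247, H_out = 8.031 kJ/mol
  T = 319.4 K: K = (2.073, 1.722, 0.196), RR gives ψ = 0.174, H_out = 5.483 kJ/mol
  T = 317.7 K: K = (2.014, 1.666, 0.188), RR gives ψ = 0.133, H_out = 4.080 kJ/mol
Linear interpolation between T = 316.0 (H_out = 2.570) and T = 317.7 (H_out = 4.080) on hF = 3.523 gives T ≈ 317.1 K, at which ψ = 0.12.

T = 317.1 K, V/F = 0.12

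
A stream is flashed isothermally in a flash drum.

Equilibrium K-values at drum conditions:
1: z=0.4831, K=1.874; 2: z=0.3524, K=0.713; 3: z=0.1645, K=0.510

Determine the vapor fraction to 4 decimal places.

ψ = 0.7455

Newton–Raphson from ψ = 0.5:
  ψ = 0.5000: g = 0.06898, g' = -0.2876 → ψ = 0.7399
  ψ = 0.7399: g = 0.00156, g' = -0.2801 → ψ = 0.7455
Converged at ψ = 0.7455.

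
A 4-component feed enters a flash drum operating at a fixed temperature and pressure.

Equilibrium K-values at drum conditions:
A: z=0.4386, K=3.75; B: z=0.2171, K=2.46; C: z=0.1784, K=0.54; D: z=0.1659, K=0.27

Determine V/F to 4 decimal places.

V/F = 0.8925

Newton iteration, V/F⁰ = 0.39:
  V/F = 0.3900: g = 0.51463, g' = -1.1890 → V/F = 0.8228
  V/F = 0.8228: g = 0.07833, g' = -1.0592 → V/F = 0.8968
  V/F = 0.8968: g = -0.00515, g' = -1.2135 → V/F = 0.8926
  V/F = 0.8926: g = -0.00002, g' = -1.2020 → V/F = 0.8925
Converged at V/F = 0.8925.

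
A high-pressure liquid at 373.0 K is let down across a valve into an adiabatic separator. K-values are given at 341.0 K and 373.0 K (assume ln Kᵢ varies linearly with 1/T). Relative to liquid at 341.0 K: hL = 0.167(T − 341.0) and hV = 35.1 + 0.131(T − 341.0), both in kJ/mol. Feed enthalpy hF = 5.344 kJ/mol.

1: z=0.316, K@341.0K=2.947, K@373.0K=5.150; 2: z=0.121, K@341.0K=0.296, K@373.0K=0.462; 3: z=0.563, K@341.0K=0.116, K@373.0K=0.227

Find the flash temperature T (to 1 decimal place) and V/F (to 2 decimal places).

T = 350.2 K, V/F = 0.11

Adiabatic flash: solve Rachford–Rice at each trial T, then check hF = ψ·hV(T) + (1−ψ)·hL(T).
  T = 341.0 K: K = (2.947, 0.296, 0.116), RR gives ψ = 0.019, H_out = 0.684 kJ/mol
  T = 373.0 K: K = (5.150, 0.462, 0.227), RR gives ψ = 0.266, H_out = 14.365 kJ/mol
  T = 357.0 K: K = (3.945, 0.374, 0.165), RR gives ψ = 0.163, H_out = 8.299 kJ/mol
  T = 349.0 K: K = (3.421, 0.333, 0.139), RR gives ψ = 0.099, H_out = 4.796 kJ/mol
  T = 353.0 K: K = (3.677, 0.353, 0.151), RR gives ψ = 0.133, H_out = 6.606 kJ/mol
  T = 351.0 K: K = (3.547, 0.343, 0.145), RR gives ψ = 0.117, H_out = 5.718 kJ/mol
Linear interpolation between T = 349.0 (H_out = 4.796) and T = 351.0 (H_out = 5.718) on hF = 5.344 gives T ≈ 350.2 K, at which ψ = 0.11.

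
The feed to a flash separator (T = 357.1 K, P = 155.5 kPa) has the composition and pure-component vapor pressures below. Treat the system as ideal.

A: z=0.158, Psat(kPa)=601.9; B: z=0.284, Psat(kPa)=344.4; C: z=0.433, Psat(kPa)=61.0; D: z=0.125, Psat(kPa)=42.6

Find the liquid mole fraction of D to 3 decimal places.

x_D = 0.170

Raoult's law: Kᵢ = Pᵢˢᵃᵗ/P = Pᵢˢᵃᵗ/155.5.
  K_A = 601.9/155.5 = 3.87074, K_B = 344.4/155.5 = 2.21479, K_C = 61.0/155.5 = 0.39228, K_D = 42.6/155.5 = 0.27395
Newton–Raphson from ψ = 0.47:
  ψ = 0.470: g = -0.0934, g' = -0.871 → ψ = 0.363
  ψ = 0.363: g = 0.0009, g' = -0.899 → ψ = 0.364
Converged at ψ = 0.364.
Compositions from xᵢ = zᵢ/(1+ψ(Kᵢ−1)), yᵢ = Kᵢxᵢ:
  A: x = 0.077, y = 0.299
  B: x = 0.197, y = 0.436
  C: x = 0.556, y = 0.218
  D: x = 0.170, y = 0.047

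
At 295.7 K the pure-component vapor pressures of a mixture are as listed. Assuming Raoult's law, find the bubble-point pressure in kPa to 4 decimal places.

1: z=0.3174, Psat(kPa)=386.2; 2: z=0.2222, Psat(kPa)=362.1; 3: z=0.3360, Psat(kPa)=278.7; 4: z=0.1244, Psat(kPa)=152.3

At the bubble point ψ → 0, so ΣzᵢKᵢ = 1 with Kᵢ = Pᵢˢᵃᵗ/P ⇒ P = ΣzᵢPᵢˢᵃᵗ.
P = 0.3174·386.2 + 0.2222·362.1 + 0.3360·278.7 + 0.1244·152.3 = 315.6278 kPa

Pbub = 315.6278 kPa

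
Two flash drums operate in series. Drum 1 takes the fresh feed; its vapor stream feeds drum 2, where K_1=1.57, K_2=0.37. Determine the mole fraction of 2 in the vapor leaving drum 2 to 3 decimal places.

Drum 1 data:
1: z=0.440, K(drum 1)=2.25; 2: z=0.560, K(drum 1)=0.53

Drum 1:
Binary case is linear: z₁(K₁−1)(1+ψ₁(K₂−1)) + z₂(K₂−1)(1+ψ₁(K₁−1)) = 0
⇒ ψ₁ = [z₁(K₁−1)+z₂(K₂−1)] / [−(K₁−1)(K₂−1)] = 0.2868/0.5875 = 0.488
Drum-1 compositions:
  1: x = 0.273, y = 0.615
  2: x = 0.727, y = 0.385
Drum-2 feed = drum-1 vapor: z₂ = (0.6148, 0.3852).
Drum 2:
Rachford–Rice: g(ψ₂) = Σ zᵢ(Kᵢ−1)/(1+ψ₂(Kᵢ−1)) = 0.
Feasibility: ΣzᵢKᵢ = 1.108, Σzᵢ/Kᵢ = 1.433 — both > 1, two phases present.
Newton–Raphson from ψ₂ = 0.5:
  ψ₂ = 0.500: g = -0.0815, g' = -0.447 → ψ₂ = 0.318
  ψ₂ = 0.318: g = -0.0066, g' = -0.382 → ψ₂ = 0.300
Converged at ψ₂ = 0.300.
  1: x = 0.525, y = 0.824
  2: x = 0.475, y = 0.176

y_2 (drum 2) = 0.176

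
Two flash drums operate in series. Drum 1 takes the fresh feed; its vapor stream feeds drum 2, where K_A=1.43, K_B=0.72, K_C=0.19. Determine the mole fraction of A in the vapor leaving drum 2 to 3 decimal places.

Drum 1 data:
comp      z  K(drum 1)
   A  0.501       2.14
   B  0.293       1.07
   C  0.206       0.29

y_A (drum 2) = 0.739

Drum 1:
Newton–Raphson from ψ₁ = 0.58:
  ψ₁ = 0.580: g = 0.1149, g' = -0.537 → ψ₁ = 0.794
  ψ₁ = 0.794: g = -0.0159, g' = -0.726 → ψ₁ = 0.772
  ψ₁ = 0.772: g = -0.0004, g' = -0.694 → ψ₁ = 0.771
Converged at ψ₁ = 0.771.
Drum-1 compositions:
  A: x = 0.267, y = 0.570
  B: x = 0.278, y = 0.297
  C: x = 0.455, y = 0.132
Drum-2 feed = drum-1 vapor: z₂ = (0.5705, 0.2974, 0.1321).
Drum 2:
Material balance + equilibrium reduce to Σ zᵢ(Kᵢ−1)/(1+ψ₂(Kᵢ−1)) = 0.
g(0) = ΣzᵢKᵢ − 1 = 0.055 and g(1) = 1 − Σzᵢ/Kᵢ = -0.507, so a root lies in (0, 1).
Newton iteration, ψ₂⁰ = 0.5:
  ψ₂ = 0.500: g = -0.0747, g' = -0.348 → ψ₂ = 0.285
  ψ₂ = 0.285: g = -0.0111, g' = -0.258 → ψ₂ = 0.242
  ψ₂ = 0.242: g = -0.0002, g' = -0.247 → ψ₂ = 0.241
Converged at ψ₂ = 0.241.
  A: x = 0.517, y = 0.739
  B: x = 0.319, y = 0.230
  C: x = 0.164, y = 0.031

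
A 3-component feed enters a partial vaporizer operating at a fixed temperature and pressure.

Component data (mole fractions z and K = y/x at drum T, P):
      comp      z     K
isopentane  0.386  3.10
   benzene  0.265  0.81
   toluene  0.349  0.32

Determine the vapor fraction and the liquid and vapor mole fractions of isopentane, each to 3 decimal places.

ψ = 0.475, x_isopentane = 0.193, y_isopentane = 0.599

Rachford–Rice: g(ψ) = Σ zᵢ(Kᵢ−1)/(1+ψ(Kᵢ−1)) = 0.
Check two-phase: ΣzᵢKᵢ = 1.523 > 1 and Σzᵢ/Kᵢ = 1.542 > 1, so g(0) = 0.523 > 0 and g(1) = -0.542 < 0.
Newton–Raphson from ψ = 0.53:
  ψ = 0.530: g = -0.0434, g' = -0.788 → ψ = 0.475
Converged at ψ = 0.475.
Compositions from xᵢ = zᵢ/(1+ψ(Kᵢ−1)), yᵢ = Kᵢxᵢ:
  isopentane: x = 0.193, y = 0.599
  benzene: x = 0.291, y = 0.236
  toluene: x = 0.515, y = 0.165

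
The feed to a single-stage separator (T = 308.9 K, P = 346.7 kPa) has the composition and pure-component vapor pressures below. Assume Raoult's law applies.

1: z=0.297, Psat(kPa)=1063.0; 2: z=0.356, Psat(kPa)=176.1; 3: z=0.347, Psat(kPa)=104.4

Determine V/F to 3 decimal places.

Raoult's law: Kᵢ = Pᵢˢᵃᵗ/P = Pᵢˢᵃᵗ/346.7.
  K_1 = 1063.0/346.7 = 3.06605, K_2 = 176.1/346.7 = 0.50793, K_3 = 104.4/346.7 = 0.30112
Material balance + equilibrium reduce to Σ zᵢ(Kᵢ−1)/(1+V/F(Kᵢ−1)) = 0.
g(0) = ΣzᵢKᵢ − 1 = 0.196 and g(1) = 1 − Σzᵢ/Kᵢ = -0.950, so a root lies in (0, 1).
Newton iteration, V/F⁰ = 0.54:
  V/F = 0.540: g = -0.3380, g' = -0.880 → V/F = 0.156
  V/F = 0.156: g = 0.0021, g' = -1.040 → V/F = 0.158
Converged at V/F = 0.158.

V/F = 0.158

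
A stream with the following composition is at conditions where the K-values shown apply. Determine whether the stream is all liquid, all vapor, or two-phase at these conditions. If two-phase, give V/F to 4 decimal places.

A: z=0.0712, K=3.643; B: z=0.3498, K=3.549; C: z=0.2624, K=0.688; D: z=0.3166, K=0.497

two-phase, V/F = 0.7617

ΣzᵢKᵢ = 1.8387; Σzᵢ/Kᵢ = 1.1365.
Both exceed 1, so a two-phase solution exists.
Let ψ = V/F and solve Σ zᵢ(Kᵢ−1)/(1+ψ(Kᵢ−1)) = 0.
Newton iteration, ψ⁰ = 0.5:
  ψ = 0.5000: g = 0.16332, g' = -0.7104 → ψ = 0.7299
  ψ = 0.7299: g = 0.01832, g' = -0.5786 → ψ = 0.7615
  ψ = 0.7615: g = 0.00011, g' = -0.5719 → ψ = 0.7617
Converged at ψ = 0.7617.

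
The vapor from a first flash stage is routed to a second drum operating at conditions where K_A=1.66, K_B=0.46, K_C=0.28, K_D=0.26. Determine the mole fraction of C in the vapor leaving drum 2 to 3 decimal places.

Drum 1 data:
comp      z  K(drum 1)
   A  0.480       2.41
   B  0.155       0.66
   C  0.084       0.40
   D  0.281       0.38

y_C (drum 2) = 0.021

Drum 1:
Newton–Raphson from ψ₁ = 0.5:
  ψ₁ = 0.500: g = 0.0090, g' = -0.643 → ψ₁ = 0.514
Converged at ψ₁ = 0.514.
Drum-1 compositions:
  A: x = 0.278, y = 0.671
  B: x = 0.188, y = 0.124
  C: x = 0.121, y = 0.049
  D: x = 0.412, y = 0.157
Drum-2 feed = drum-1 vapor: z₂ = (0.6707, 0.1240, 0.0486, 0.1567).
Drum 2:
Newton iteration, ψ₂⁰ = 0.5:
  ψ₂ = 0.500: g = 0.0024, g' = -0.511 → ψ₂ = 0.505
Converged at ψ₂ = 0.505.
  A: x = 0.503, y = 0.835
  B: x = 0.170, y = 0.078
  C: x = 0.076, y = 0.021
  D: x = 0.250, y = 0.065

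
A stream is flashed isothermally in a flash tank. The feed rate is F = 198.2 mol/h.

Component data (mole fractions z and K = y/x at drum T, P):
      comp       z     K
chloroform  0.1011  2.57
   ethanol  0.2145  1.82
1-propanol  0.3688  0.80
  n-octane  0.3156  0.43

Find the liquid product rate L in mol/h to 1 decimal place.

Rachford–Rice: g(V/F) = Σ zᵢ(Kᵢ−1)/(1+V/F(Kᵢ−1)) = 0.
Feasibility: ΣzᵢKᵢ = 1.0810, Σzᵢ/Kᵢ = 1.3521 — both > 1, two phases present.
Newton iteration, V/F⁰ = 0.5:
  V/F = 0.5000: g = -0.11989, g' = -0.3695 → V/F = 0.1756
  V/F = 0.1756: g = 0.00184, g' = -0.4058 → V/F = 0.1801
Converged at V/F = 0.1801.
Then V = V/F·F = 0.1801·198.2 = 35.7 mol/h and L = F − V = 162.5 mol/h.

L = 162.5 mol/h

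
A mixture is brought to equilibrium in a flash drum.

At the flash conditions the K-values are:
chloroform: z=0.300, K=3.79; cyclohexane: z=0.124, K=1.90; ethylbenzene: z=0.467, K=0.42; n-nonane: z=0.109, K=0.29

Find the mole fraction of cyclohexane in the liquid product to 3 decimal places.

x_cyclohexane = 0.090

Material balance + equilibrium reduce to Σ zᵢ(Kᵢ−1)/(1+ψ(Kᵢ−1)) = 0.
g(0) = ΣzᵢKᵢ − 1 = 0.600 and g(1) = 1 − Σzᵢ/Kᵢ = -0.632, so a root lies in (0, 1).
Newton–Raphson from ψ = 0.3:
  ψ = 0.300: g = 0.1173, g' = -1.073 → ψ = 0.409
  ψ = 0.409: g = 0.0081, g' = -0.942 → ψ = 0.418
Converged at ψ = 0.418.
Compositions from xᵢ = zᵢ/(1+ψ(Kᵢ−1)), yᵢ = Kᵢxᵢ:
  chloroform: x = 0.139, y = 0.525
  cyclohexane: x = 0.090, y = 0.171
  ethylbenzene: x = 0.616, y = 0.259
  n-nonane: x = 0.155, y = 0.045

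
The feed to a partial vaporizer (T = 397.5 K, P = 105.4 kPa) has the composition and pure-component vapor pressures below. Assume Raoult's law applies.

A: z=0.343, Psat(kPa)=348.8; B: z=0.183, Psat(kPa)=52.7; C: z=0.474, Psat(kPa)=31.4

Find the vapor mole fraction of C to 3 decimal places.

Raoult's law: Kᵢ = Pᵢˢᵃᵗ/P = Pᵢˢᵃᵗ/105.4.
  K_A = 348.8/105.4 = 3.30930, K_B = 52.7/105.4 = 0.50000, K_C = 31.4/105.4 = 0.29791
Let ψ = V/F and solve Σ zᵢ(Kᵢ−1)/(1+ψ(Kᵢ−1)) = 0.
Check two-phase: ΣzᵢKᵢ = 1.368 > 1 and Σzᵢ/Kᵢ = 2.061 > 1, so g(0) = 0.368 > 0 and g(1) = -1.061 < 0.
Newton iteration, ψ⁰ = 0.5:
  ψ = 0.500: g = -0.2672, g' = -1.030 → ψ = 0.241
  ψ = 0.241: g = 0.0047, g' = -1.153 → ψ = 0.245
Converged at ψ = 0.245.
Compositions from xᵢ = zᵢ/(1+ψ(Kᵢ−1)), yᵢ = Kᵢxᵢ:
  A: x = 0.219, y = 0.725
  B: x = 0.209, y = 0.104
  C: x = 0.572, y = 0.171

y_C = 0.171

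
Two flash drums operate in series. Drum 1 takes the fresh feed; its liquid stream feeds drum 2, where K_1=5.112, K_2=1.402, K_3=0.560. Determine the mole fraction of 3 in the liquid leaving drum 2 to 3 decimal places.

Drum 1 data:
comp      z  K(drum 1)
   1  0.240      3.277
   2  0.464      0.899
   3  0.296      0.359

x_3 (drum 2) = 0.608

Drum 1:
Iterate (Newton) starting at ψ₁ = 0.32:
  ψ₁ = 0.320: g = 0.0290, g' = -0.614 → ψ₁ = 0.367
  ψ₁ = 0.367: g = 0.0008, g' = -0.582 → ψ₁ = 0.369
Converged at ψ₁ = 0.369.
Drum-1 compositions:
  1: x = 0.130, y = 0.428
  2: x = 0.482, y = 0.433
  3: x = 0.388, y = 0.139
Drum-2 feed = drum-1 liquid: z₂ = (0.1305, 0.4819, 0.3876).
Drum 2:
Iterate (Newton) starting at ψ₂ = 0.5:
  ψ₂ = 0.500: g = 0.1183, g' = -0.414 → ψ₂ = 0.786
  ψ₂ = 0.786: g = 0.0133, g' = -0.344 → ψ₂ = 0.825
Converged at ψ₂ = 0.825.
  1: x = 0.030, y = 0.152
  2: x = 0.362, y = 0.507
  3: x = 0.608, y = 0.341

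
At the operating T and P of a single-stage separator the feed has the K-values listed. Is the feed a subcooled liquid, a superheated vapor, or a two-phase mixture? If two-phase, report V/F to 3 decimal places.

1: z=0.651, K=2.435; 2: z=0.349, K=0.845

ΣzᵢKᵢ = 1.880; Σzᵢ/Kᵢ = 0.680.
Since Σzᵢ/Kᵢ < 1 the mixture is above its dew point — single vapor phase.

superheated vapor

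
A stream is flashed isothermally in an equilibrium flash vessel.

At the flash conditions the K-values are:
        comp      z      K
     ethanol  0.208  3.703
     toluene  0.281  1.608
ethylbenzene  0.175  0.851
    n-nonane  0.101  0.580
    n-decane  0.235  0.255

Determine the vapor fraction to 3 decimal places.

ψ = 0.513

Rachford–Rice: g(ψ) = Σ zᵢ(Kᵢ−1)/(1+ψ(Kᵢ−1)) = 0.
g(0) = ΣzᵢKᵢ − 1 = 0.490 and g(1) = 1 − Σzᵢ/Kᵢ = -0.532, so a root lies in (0, 1).
Iterate (Newton) starting at ψ = 0.5:
  ψ = 0.500: g = 0.0092, g' = -0.700 → ψ = 0.513
Converged at ψ = 0.513.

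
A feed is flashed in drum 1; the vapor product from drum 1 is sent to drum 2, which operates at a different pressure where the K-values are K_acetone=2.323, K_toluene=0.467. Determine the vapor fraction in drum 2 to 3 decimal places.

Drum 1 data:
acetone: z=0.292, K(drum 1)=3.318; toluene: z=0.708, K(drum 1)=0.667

Drum 1:
Let ψ₁ = V/F and solve Σ zᵢ(Kᵢ−1)/(1+ψ₁(Kᵢ−1)) = 0.
Feasibility: ΣzᵢKᵢ = 1.441, Σzᵢ/Kᵢ = 1.149 — both > 1, two phases present.
Binary case is linear: z₁(K₁−1)(1+ψ₁(K₂−1)) + z₂(K₂−1)(1+ψ₁(K₁−1)) = 0
⇒ ψ₁ = [z₁(K₁−1)+z₂(K₂−1)] / [−(K₁−1)(K₂−1)] = 0.4411/0.7719 = 0.571
Drum-1 compositions:
  acetone: x = 0.126, y = 0.417
  toluene: x = 0.874, y = 0.583
Drum-2 feed = drum-1 vapor: z₂ = (0.4168, 0.5832).
Drum 2:
Material balance + equilibrium reduce to Σ zᵢ(Kᵢ−1)/(1+ψ₂(Kᵢ−1)) = 0.
Feasibility: ΣzᵢKᵢ = 1.241, Σzᵢ/Kᵢ = 1.428 — both > 1, two phases present.
Binary case is linear: z₁(K₁−1)(1+ψ₂(K₂−1)) + z₂(K₂−1)(1+ψ₂(K₁−1)) = 0
⇒ ψ₂ = [z₁(K₁−1)+z₂(K₂−1)] / [−(K₁−1)(K₂−1)] = 0.2406/0.7052 = 0.341
  acetone: x = 0.287, y = 0.667
  toluene: x = 0.713, y = 0.333

V/F (drum 2) = 0.341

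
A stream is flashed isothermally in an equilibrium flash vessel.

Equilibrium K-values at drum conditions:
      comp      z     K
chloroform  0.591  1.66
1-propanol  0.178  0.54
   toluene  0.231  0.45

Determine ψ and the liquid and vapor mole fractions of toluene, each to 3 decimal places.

ψ = 0.534, x_toluene = 0.327, y_toluene = 0.147

Rachford–Rice: g(ψ) = Σ zᵢ(Kᵢ−1)/(1+ψ(Kᵢ−1)) = 0.
Feasibility: ΣzᵢKᵢ = 1.181, Σzᵢ/Kᵢ = 1.199 — both > 1, two phases present.
Newton iteration, ψ⁰ = 0.38:
  ψ = 0.380: g = 0.0520, g' = -0.332 → ψ = 0.537
  ψ = 0.537: g = -0.0010, g' = -0.347 → ψ = 0.534
Converged at ψ = 0.534.
Compositions from xᵢ = zᵢ/(1+ψ(Kᵢ−1)), yᵢ = Kᵢxᵢ:
  chloroform: x = 0.437, y = 0.725
  1-propanol: x = 0.236, y = 0.127
  toluene: x = 0.327, y = 0.147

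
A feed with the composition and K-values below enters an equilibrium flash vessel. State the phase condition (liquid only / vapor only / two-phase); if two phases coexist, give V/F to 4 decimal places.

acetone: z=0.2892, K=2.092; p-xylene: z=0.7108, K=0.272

liquid only

ΣzᵢKᵢ = 0.7983; Σzᵢ/Kᵢ = 2.7515.
Since ΣzᵢKᵢ < 1 the mixture is below its bubble point — single liquid phase.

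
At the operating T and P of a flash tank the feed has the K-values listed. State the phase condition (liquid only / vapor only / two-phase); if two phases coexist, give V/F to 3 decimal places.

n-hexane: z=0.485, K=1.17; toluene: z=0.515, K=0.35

ΣzᵢKᵢ = 0.748; Σzᵢ/Kᵢ = 1.886.
Since ΣzᵢKᵢ < 1 the mixture is below its bubble point — single liquid phase.

liquid only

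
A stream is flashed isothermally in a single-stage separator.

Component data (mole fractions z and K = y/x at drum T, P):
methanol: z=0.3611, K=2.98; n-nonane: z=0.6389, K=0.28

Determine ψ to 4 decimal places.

Let ψ = V/F and solve Σ zᵢ(Kᵢ−1)/(1+ψ(Kᵢ−1)) = 0.
Check two-phase: ΣzᵢKᵢ = 1.2550 > 1 and Σzᵢ/Kᵢ = 2.4030 > 1, so g(0) = 0.2550 > 0 and g(1) = -1.4030 < 0.
Iterate (Newton) starting at ψ = 0.69:
  ψ = 0.6900: g = -0.61200, g' = -1.5609 → ψ = 0.2979
  ψ = 0.2979: g = -0.13591, g' = -1.0969 → ψ = 0.1740
  ψ = 0.1740: g = 0.00588, g' = -1.2160 → ψ = 0.1788
  ψ = 0.1788: g = 0.00002, g' = -1.2084 → ψ = 0.1789
Converged at ψ = 0.1789.

ψ = 0.1789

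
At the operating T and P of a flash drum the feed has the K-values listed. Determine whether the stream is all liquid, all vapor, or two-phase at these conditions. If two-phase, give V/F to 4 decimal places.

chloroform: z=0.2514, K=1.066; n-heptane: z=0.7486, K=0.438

ΣzᵢKᵢ = 0.5959; Σzᵢ/Kᵢ = 1.9450.
Since ΣzᵢKᵢ < 1 the mixture is below its bubble point — single liquid phase.

all liquid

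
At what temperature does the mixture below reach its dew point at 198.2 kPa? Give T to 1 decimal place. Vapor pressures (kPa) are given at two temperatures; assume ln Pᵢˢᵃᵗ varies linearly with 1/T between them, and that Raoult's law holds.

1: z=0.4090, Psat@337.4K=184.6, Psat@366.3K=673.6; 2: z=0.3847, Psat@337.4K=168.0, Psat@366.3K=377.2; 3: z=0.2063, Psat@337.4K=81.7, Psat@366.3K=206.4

Dew-point temperature: Σzᵢ·P/Pᵢˢᵃᵗ(T) = 1. Interpolate ln Pᵢˢᵃᵗ = aᵢ + bᵢ/T.
  T = 337.4 K: ΣzᵢP/Pᵢˢᵃᵗ = 1.3935
  T = 366.3 K: ΣzᵢP/Pᵢˢᵃᵗ = 0.5206
  T = 351.9 K: ΣzᵢP/Pᵢˢᵃᵗ = 0.8293
  T = 344.6 K: ΣzᵢP/Pᵢˢᵃᵗ = 1.0696
  T = 348.2 K: ΣzᵢP/Pᵢˢᵃᵗ = 0.9419
  T = 346.4 K: ΣzᵢP/Pᵢˢᵃᵗ = 1.0033
Interpolating between 346.4 K and 348.2 K gives T ≈ 346.5 K.

T = 346.5 K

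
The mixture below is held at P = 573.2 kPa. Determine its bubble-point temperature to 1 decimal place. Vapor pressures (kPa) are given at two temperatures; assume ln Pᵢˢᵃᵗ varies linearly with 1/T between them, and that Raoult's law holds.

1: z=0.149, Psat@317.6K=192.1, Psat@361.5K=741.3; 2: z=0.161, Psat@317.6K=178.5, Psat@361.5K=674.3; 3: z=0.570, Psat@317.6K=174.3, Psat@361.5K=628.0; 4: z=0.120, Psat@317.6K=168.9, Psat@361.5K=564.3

T = 357.0 K

Bubble-point temperature: ΣzᵢPᵢˢᵃᵗ(T) = P. Interpolate ln Pᵢˢᵃᵗ = aᵢ + bᵢ/T.
  T = 317.6 K: ΣzᵢPᵢˢᵃᵗ = 176.98 kPa
  T = 361.5 K: ΣzᵢPᵢˢᵃᵗ = 644.69 kPa
  T = 339.6 K: ΣzᵢPᵢˢᵃᵗ = 352.64 kPa
  T = 350.6 K: ΣzᵢPᵢˢᵃᵗ = 481.96 kPa
  T = 356.1 K: ΣzᵢPᵢˢᵃᵗ = 559.40 kPa
  T = 358.8 K: ΣzᵢPᵢˢᵃᵗ = 600.85 kPa
Interpolating between 356.1 K and 358.8 K gives T ≈ 357.0 K.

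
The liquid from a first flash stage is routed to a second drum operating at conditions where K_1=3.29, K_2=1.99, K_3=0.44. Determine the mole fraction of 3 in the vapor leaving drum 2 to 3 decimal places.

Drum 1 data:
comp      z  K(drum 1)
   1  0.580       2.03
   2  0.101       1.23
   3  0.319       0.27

y_3 (drum 2) = 0.342

Drum 1:
Material balance + equilibrium reduce to Σ zᵢ(Kᵢ−1)/(1+ψ₁(Kᵢ−1)) = 0.
g(0) = ΣzᵢKᵢ − 1 = 0.388 and g(1) = 1 − Σzᵢ/Kᵢ = -0.549, so a root lies in (0, 1).
Newton–Raphson from ψ₁ = 0.69:
  ψ₁ = 0.690: g = -0.1000, g' = -0.904 → ψ₁ = 0.579
  ψ₁ = 0.579: g = -0.0090, g' = -0.756 → ψ₁ = 0.568
  ψ₁ = 0.568: g = -0.0001, g' = -0.745 → ψ₁ = 0.567
Converged at ψ₁ = 0.567.
Drum-1 compositions:
  1: x = 0.366, y = 0.743
  2: x = 0.089, y = 0.110
  3: x = 0.545, y = 0.147
Drum-2 feed = drum-1 liquid: z₂ = (0.3660, 0.0893, 0.5446).
Drum 2:
Rachford–Rice: g(ψ₂) = Σ zᵢ(Kᵢ−1)/(1+ψ₂(Kᵢ−1)) = 0.
g(0) = ΣzᵢKᵢ − 1 = 0.622 and g(1) = 1 − Σzᵢ/Kᵢ = -0.394, so a root lies in (0, 1).
Newton iteration, ψ₂⁰ = 0.41:
  ψ₂ = 0.410: g = 0.0994, g' = -0.843 → ψ₂ = 0.528
  ψ₂ = 0.528: g = 0.0046, g' = -0.775 → ψ₂ = 0.534
Converged at ψ₂ = 0.534.
  1: x = 0.165, y = 0.542
  2: x = 0.058, y = 0.116
  3: x = 0.777, y = 0.342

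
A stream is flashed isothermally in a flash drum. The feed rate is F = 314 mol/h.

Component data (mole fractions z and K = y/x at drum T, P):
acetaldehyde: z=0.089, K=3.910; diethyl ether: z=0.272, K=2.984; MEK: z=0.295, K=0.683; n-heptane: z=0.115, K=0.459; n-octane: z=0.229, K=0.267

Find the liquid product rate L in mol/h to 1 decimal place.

L = 189.7 mol/h

Rachford–Rice: g(V/F) = Σ zᵢ(Kᵢ−1)/(1+V/F(Kᵢ−1)) = 0.
Feasibility: ΣzᵢKᵢ = 1.475, Σzᵢ/Kᵢ = 1.654 — both > 1, two phases present.
Newton iteration, V/F⁰ = 0.5:
  V/F = 0.500: g = -0.0850, g' = -0.807 → V/F = 0.395
  V/F = 0.395: g = 0.0011, g' = -0.837 → V/F = 0.396
Converged at V/F = 0.396.
Then V = V/F·F = 0.3959·314 = 124.3 mol/h and L = F − V = 189.7 mol/h.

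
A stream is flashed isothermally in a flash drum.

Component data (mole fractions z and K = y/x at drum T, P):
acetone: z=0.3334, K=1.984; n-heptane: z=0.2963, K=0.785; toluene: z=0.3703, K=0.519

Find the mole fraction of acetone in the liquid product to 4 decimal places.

x_acetone = 0.2717

Let ψ = V/F and solve Σ zᵢ(Kᵢ−1)/(1+ψ(Kᵢ−1)) = 0.
g(0) = ΣzᵢKᵢ − 1 = 0.0862 and g(1) = 1 − Σzᵢ/Kᵢ = -0.2590, so a root lies in (0, 1).
Newton–Raphson from ψ = 0.5:
  ψ = 0.5000: g = -0.08601, g' = -0.3107 → ψ = 0.2232
  ψ = 0.2232: g = 0.00253, g' = -0.3397 → ψ = 0.2307
Converged at ψ = 0.2307.
Compositions from xᵢ = zᵢ/(1+ψ(Kᵢ−1)), yᵢ = Kᵢxᵢ:
  acetone: x = 0.2717, y = 0.5391
  n-heptane: x = 0.3118, y = 0.2447
  toluene: x = 0.4165, y = 0.2162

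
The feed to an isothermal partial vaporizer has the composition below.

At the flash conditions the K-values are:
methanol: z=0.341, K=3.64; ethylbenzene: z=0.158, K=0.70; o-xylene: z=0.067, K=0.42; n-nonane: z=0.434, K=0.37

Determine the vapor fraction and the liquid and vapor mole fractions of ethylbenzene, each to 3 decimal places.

ψ = 0.366, x_ethylbenzene = 0.177, y_ethylbenzene = 0.124

Rachford–Rice: g(ψ) = Σ zᵢ(Kᵢ−1)/(1+ψ(Kᵢ−1)) = 0.
g(0) = ΣzᵢKᵢ − 1 = 0.541 and g(1) = 1 − Σzᵢ/Kᵢ = -0.652, so a root lies in (0, 1).
Newton–Raphson from ψ = 0.32:
  ψ = 0.320: g = 0.0454, g' = -1.020 → ψ = 0.364
  ψ = 0.364: g = 0.0014, g' = -0.962 → ψ = 0.366
Converged at ψ = 0.366.
Compositions from xᵢ = zᵢ/(1+ψ(Kᵢ−1)), yᵢ = Kᵢxᵢ:
  methanol: x = 0.173, y = 0.631
  ethylbenzene: x = 0.177, y = 0.124
  o-xylene: x = 0.085, y = 0.036
  n-nonane: x = 0.564, y = 0.209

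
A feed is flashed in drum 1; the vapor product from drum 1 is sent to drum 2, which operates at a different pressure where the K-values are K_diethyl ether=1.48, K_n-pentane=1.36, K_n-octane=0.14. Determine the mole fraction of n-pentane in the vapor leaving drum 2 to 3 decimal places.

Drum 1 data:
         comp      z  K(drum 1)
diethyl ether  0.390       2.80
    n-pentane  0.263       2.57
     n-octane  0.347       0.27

Drum 1:
Let ψ₁ = V/F and solve Σ zᵢ(Kᵢ−1)/(1+ψ₁(Kᵢ−1)) = 0.
Check two-phase: ΣzᵢKᵢ = 1.862 > 1 and Σzᵢ/Kᵢ = 1.527 > 1, so g(0) = 0.862 > 0 and g(1) = -0.527 < 0.
Newton–Raphson from ψ₁ = 0.5:
  ψ₁ = 0.500: g = 0.2019, g' = -1.012 → ψ₁ = 0.699
  ψ₁ = 0.699: g = -0.0101, g' = -1.167 → ψ₁ = 0.691
Converged at ψ₁ = 0.691.
Drum-1 compositions:
  diethyl ether: x = 0.174, y = 0.487
  n-pentane: x = 0.126, y = 0.324
  n-octane: x = 0.700, y = 0.189
Drum-2 feed = drum-1 vapor: z₂ = (0.4868, 0.3242, 0.1890).
Drum 2:
Rachford–Rice: g(ψ₂) = Σ zᵢ(Kᵢ−1)/(1+ψ₂(Kᵢ−1)) = 0.
g(0) = ΣzᵢKᵢ − 1 = 0.188 and g(1) = 1 − Σzᵢ/Kᵢ = -0.917, so a root lies in (0, 1).
Newton–Raphson from ψ₂ = 0.5:
  ψ₂ = 0.500: g = 0.0022, g' = -0.533 → ψ₂ = 0.504
Converged at ψ₂ = 0.504.
  diethyl ether: x = 0.392, y = 0.580
  n-pentane: x = 0.274, y = 0.373
  n-octane: x = 0.334, y = 0.047

y_n-pentane (drum 2) = 0.373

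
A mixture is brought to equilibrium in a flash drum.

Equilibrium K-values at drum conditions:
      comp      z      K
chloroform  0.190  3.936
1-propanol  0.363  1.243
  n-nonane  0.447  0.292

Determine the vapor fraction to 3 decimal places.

Let ψ = V/F and solve Σ zᵢ(Kᵢ−1)/(1+ψ(Kᵢ−1)) = 0.
Feasibility: ΣzᵢKᵢ = 1.330, Σzᵢ/Kᵢ = 1.871 — both > 1, two phases present.
Newton iteration, ψ⁰ = 0.5:
  ψ = 0.500: g = -0.1852, g' = -0.823 → ψ = 0.275
  ψ = 0.275: g = -0.0016, g' = -0.866 → ψ = 0.273
Converged at ψ = 0.273.

ψ = 0.273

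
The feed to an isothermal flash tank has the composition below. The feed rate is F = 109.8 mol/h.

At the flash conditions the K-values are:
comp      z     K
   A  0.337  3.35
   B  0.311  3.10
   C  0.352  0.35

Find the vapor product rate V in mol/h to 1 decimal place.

V = 92.1 mol/h

Rachford–Rice: g(V/F) = Σ zᵢ(Kᵢ−1)/(1+V/F(Kᵢ−1)) = 0.
g(0) = ΣzᵢKᵢ − 1 = 1.216 and g(1) = 1 − Σzᵢ/Kᵢ = -0.207, so a root lies in (0, 1).
Newton iteration, V/F⁰ = 0.5:
  V/F = 0.500: g = 0.3437, g' = -1.046 → V/F = 0.829
  V/F = 0.829: g = 0.0112, g' = -1.095 → V/F = 0.839
Converged at V/F = 0.839.
Then V = V/F·F = 0.8388·109.8 = 92.1 mol/h and L = F − V = 17.7 mol/h.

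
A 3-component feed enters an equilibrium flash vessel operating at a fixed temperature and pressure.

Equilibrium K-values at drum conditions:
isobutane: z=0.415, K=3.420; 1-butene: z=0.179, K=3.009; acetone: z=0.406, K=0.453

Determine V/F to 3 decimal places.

Material balance + equilibrium reduce to Σ zᵢ(Kᵢ−1)/(1+V/F(Kᵢ−1)) = 0.
g(0) = ΣzᵢKᵢ − 1 = 1.142 and g(1) = 1 − Σzᵢ/Kᵢ = -0.077, so a root lies in (0, 1).
Iterate (Newton) starting at V/F = 0.5:
  V/F = 0.500: g = 0.3281, g' = -0.908 → V/F = 0.862
  V/F = 0.862: g = 0.0372, g' = -0.787 → V/F = 0.909
  V/F = 0.909: g = -0.0005, g' = -0.808 → V/F = 0.908
Converged at V/F = 0.908.

V/F = 0.908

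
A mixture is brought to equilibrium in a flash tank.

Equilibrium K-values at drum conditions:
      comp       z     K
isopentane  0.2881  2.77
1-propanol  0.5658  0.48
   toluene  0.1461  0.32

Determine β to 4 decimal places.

Material balance + equilibrium reduce to Σ zᵢ(Kᵢ−1)/(1+β(Kᵢ−1)) = 0.
g(0) = ΣzᵢKᵢ − 1 = 0.1164 and g(1) = 1 − Σzᵢ/Kᵢ = -0.7393, so a root lies in (0, 1).
Newton iteration, β⁰ = 0.4:
  β = 0.4000: g = -0.20939, g' = -0.6808 → β = 0.0924
  β = 0.0924: g = 0.02317, g' = -0.9124 → β = 0.1178
  β = 0.1178: g = 0.00053, g' = -0.8714 → β = 0.1184
Converged at β = 0.1184.

β = 0.1184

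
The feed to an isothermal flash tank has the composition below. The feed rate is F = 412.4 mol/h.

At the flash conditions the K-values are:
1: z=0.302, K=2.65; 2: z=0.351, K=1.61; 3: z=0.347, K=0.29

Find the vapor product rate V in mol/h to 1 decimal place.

Iterate (Newton) starting at V/F = 0.37:
  V/F = 0.370: g = 0.1499, g' = -0.726 → V/F = 0.577
  V/F = 0.577: g = -0.0034, g' = -0.789 → V/F = 0.572
Converged at V/F = 0.572.
Then V = V/F·F = 0.5723·412.4 = 236.0 mol/h and L = F − V = 176.4 mol/h.

V = 236.0 mol/h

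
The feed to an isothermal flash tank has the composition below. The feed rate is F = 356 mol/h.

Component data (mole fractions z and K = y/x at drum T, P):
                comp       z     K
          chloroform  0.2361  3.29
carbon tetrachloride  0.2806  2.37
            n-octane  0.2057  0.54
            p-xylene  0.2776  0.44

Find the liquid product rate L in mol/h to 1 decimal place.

Let β = V/F and solve Σ zᵢ(Kᵢ−1)/(1+β(Kᵢ−1)) = 0.
g(0) = ΣzᵢKᵢ − 1 = 0.6750 and g(1) = 1 − Σzᵢ/Kᵢ = -0.2020, so a root lies in (0, 1).
Newton–Raphson from β = 0.56:
  β = 0.5600: g = 0.10048, g' = -0.6701 → β = 0.7100
  β = 0.7100: g = 0.00222, g' = -0.6508 → β = 0.7134
Converged at β = 0.7134.
Then V = β·F = 0.7134·356 = 254.0 mol/h and L = F − V = 102.0 mol/h.

L = 102.0 mol/h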